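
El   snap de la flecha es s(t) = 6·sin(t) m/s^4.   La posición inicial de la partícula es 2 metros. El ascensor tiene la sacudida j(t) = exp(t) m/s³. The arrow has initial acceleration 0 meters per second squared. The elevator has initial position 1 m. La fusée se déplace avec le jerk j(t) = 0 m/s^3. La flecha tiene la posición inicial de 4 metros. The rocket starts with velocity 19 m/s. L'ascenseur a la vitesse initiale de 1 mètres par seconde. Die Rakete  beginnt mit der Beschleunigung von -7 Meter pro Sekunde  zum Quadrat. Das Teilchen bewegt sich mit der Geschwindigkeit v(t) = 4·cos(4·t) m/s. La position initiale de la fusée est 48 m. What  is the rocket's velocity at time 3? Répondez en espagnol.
Partiendo de la sacudida j(t) = 0, tomamos 2 integrales. La antiderivada de la sacudida es la aceleración. Usando a(0) = -7, obtenemos a(t) = -7. Integrando la aceleración y usando la condición inicial v(0) = 19, obtenemos v(t) = 19 - 7·t. De la ecuación de la velocidad v(t) = 19 - 7·t, sustituimos t = 3 para obtener v = -2.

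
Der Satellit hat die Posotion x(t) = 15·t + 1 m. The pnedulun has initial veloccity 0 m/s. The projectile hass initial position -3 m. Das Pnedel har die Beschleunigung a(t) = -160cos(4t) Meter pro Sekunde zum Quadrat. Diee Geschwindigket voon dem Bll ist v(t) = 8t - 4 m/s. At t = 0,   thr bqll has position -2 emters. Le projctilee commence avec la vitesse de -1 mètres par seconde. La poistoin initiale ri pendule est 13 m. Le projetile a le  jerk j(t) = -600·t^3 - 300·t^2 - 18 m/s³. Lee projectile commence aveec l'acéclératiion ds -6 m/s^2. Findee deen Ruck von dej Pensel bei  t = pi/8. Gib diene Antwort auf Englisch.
We must differentiate our acceleration equation a(t) = -160·cos(4·t) 1 time. Taking d/dt of a(t), we find j(t) = 640·sin(4·t). From the given jerk equation j(t) = 640·sin(4·t), we substitute t = pi/8 to get j = 640.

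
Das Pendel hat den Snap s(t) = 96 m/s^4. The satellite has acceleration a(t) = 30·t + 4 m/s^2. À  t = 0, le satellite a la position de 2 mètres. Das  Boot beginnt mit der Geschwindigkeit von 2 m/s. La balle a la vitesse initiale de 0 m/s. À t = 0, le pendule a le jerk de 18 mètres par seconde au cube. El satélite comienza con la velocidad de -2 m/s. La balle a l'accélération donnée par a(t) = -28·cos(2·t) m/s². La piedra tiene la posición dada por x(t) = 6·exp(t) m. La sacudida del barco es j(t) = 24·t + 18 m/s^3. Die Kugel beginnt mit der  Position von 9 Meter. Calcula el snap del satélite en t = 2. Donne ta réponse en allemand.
Um dies zu lösen, müssen wir 2 Ableitungen unserer Gleichung für die Beschleunigung a(t) = 30·t + 4 nehmen. Durch Ableiten von der Beschleunigung erhalten wir den Ruck: j(t) = 30. Durch Ableiten von dem Ruck erhalten wir den Snap: s(t) = 0. Mit s(t) = 0 und Einsetzen von t = 2, finden wir s = 0.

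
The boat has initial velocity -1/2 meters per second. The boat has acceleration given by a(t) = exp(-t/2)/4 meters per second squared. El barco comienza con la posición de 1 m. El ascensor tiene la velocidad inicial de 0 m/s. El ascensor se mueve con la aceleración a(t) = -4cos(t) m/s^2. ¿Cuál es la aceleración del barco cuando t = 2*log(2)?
De la ecuación de la aceleración a(t) = exp(-t/2)/4, sustituimos t = 2*log(2) para obtener a = 1/8.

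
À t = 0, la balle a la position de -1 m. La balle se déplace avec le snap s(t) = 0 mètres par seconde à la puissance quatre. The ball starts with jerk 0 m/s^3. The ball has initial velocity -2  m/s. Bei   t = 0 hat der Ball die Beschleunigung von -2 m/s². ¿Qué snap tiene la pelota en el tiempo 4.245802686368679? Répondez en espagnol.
Tenemos el snap s(t) = 0. Sustituyendo t = 4.245802686368679: s(4.245802686368679) = 0.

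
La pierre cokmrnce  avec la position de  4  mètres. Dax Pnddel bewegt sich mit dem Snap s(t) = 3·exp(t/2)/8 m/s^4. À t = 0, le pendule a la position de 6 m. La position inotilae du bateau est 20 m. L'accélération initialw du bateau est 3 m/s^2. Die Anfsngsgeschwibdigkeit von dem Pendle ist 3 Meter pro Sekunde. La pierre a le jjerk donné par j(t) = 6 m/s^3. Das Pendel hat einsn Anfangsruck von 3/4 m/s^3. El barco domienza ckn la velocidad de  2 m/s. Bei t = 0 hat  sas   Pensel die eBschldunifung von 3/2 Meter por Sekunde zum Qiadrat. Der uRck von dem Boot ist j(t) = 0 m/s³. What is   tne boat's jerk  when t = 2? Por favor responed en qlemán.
Wir haben den Ruck j(t) = 0. Durch Einsetzen von t = 2: j(2) = 0.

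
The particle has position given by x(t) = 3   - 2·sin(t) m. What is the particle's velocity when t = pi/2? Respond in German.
Ausgehend von der Position x(t) = 3 - 2·sin(t), nehmen wir 1 Ableitung. Die Ableitung von der Position ergibt die Geschwindigkeit: v(t) = -2·cos(t). Mit v(t) = -2·cos(t) und Einsetzen von t = pi/2, finden wir v = 0.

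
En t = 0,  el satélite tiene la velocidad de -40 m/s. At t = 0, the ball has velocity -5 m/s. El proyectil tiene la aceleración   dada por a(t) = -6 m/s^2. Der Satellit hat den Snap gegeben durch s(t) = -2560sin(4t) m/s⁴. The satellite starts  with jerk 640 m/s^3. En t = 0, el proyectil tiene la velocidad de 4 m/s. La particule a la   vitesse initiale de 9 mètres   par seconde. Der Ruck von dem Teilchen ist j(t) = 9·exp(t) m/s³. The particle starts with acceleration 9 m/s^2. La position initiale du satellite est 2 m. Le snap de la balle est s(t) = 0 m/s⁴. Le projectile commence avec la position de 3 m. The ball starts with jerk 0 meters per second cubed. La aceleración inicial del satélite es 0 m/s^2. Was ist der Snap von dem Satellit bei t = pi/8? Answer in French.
Nous avons le snap s(t) = -2560·sin(4·t). En substituant t = pi/8: s(pi/8) = -2560.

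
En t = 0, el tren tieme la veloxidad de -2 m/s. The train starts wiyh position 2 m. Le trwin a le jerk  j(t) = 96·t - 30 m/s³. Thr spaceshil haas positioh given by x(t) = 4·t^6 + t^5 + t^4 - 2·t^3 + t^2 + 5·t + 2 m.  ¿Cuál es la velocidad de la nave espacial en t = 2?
Debemos derivar nuestra ecuación de la posición x(t) = 4·t^6 + t^5 + t^4 - 2·t^3 + t^2 + 5·t + 2 1 vez. Derivando la posición, obtenemos la velocidad: v(t) = 24·t^5 + 5·t^4 + 4·t^3 - 6·t^2 + 2·t + 5. De la ecuación de la velocidad v(t) = 24·t^5 + 5·t^4 + 4·t^3 - 6·t^2 + 2·t + 5, sustituimos t = 2 para obtener v = 865.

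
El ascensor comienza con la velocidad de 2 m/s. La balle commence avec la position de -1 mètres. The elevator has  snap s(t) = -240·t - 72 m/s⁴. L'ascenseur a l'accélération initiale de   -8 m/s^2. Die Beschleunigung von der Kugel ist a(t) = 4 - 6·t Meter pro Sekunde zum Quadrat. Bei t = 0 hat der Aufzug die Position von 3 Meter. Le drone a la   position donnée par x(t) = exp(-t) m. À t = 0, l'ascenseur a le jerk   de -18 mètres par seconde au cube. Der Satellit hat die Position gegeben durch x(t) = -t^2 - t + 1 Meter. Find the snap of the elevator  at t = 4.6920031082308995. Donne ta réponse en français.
De l'équation du snap s(t) = -240·t - 72, nous substituons t = 4.6920031082308995 pour obtenir s = -1198.08074597542.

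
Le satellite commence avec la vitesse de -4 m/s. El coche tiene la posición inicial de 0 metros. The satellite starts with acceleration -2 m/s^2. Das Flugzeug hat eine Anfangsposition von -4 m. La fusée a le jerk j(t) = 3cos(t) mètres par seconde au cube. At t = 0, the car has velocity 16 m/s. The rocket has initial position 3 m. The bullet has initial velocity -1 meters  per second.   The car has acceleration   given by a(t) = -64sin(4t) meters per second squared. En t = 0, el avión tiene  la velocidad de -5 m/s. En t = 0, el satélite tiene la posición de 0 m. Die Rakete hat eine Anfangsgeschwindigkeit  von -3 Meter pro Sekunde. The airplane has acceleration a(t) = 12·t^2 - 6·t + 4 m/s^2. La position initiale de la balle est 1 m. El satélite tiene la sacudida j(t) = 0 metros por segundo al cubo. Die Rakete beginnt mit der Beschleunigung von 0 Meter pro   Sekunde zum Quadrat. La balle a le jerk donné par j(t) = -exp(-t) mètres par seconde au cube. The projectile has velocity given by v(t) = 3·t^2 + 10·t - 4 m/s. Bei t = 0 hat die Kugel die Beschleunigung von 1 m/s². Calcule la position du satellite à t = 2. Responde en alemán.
Um dies zu lösen, müssen wir 3 Stammfunktionen unserer Gleichung für den Ruck j(t) = 0 finden. Durch Integration von dem Ruck und Verwendung der Anfangsbedingung a(0) = -2, erhalten wir a(t) = -2. Durch Integration von der Beschleunigung und Verwendung der Anfangsbedingung v(0) = -4, erhalten wir v(t) = -2·t - 4. Das Integral von der Geschwindigkeit ist die Position. Mit x(0) = 0 erhalten wir x(t) = -t^2 - 4·t. Wir haben die Position x(t) = -t^2 - 4·t. Durch Einsetzen von t = 2: x(2) = -12.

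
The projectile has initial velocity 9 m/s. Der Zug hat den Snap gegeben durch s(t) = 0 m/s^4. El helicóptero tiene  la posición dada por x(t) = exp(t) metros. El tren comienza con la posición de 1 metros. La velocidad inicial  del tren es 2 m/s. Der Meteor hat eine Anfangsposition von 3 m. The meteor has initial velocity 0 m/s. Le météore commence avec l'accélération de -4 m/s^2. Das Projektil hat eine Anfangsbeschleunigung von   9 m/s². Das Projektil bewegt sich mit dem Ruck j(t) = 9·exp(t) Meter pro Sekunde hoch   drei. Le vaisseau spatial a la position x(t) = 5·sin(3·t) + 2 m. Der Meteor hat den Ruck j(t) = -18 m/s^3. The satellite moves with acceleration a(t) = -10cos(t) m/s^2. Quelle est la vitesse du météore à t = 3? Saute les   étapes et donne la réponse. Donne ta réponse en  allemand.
Die Geschwindigkeit bei t = 3 ist v = -93.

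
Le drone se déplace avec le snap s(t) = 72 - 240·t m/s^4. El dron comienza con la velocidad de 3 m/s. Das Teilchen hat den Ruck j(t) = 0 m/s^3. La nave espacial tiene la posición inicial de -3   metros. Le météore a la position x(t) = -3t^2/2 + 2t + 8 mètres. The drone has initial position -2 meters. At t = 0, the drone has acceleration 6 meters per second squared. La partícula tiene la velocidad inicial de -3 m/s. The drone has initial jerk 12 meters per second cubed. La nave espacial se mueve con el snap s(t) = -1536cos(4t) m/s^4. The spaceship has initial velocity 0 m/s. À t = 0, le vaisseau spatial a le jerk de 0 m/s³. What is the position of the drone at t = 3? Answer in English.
We must find the integral of our snap equation s(t) = 72 - 240·t 4 times. The antiderivative of snap is jerk. Using j(0) = 12, we get j(t) = -120·t^2 + 72·t + 12. Finding the antiderivative of j(t) and using a(0) = 6: a(t) = -40·t^3 + 36·t^2 + 12·t + 6. Integrating acceleration and using the initial condition v(0) = 3, we get v(t) = -10·t^4 + 12·t^3 + 6·t^2 + 6·t + 3. The antiderivative of velocity is position. Using x(0) = -2, we get x(t) = -2·t^5 + 3·t^4 + 2·t^3 + 3·t^2 + 3·t - 2. We have position x(t) = -2·t^5 + 3·t^4 + 2·t^3 + 3·t^2 + 3·t - 2. Substituting t = 3: x(3) = -155.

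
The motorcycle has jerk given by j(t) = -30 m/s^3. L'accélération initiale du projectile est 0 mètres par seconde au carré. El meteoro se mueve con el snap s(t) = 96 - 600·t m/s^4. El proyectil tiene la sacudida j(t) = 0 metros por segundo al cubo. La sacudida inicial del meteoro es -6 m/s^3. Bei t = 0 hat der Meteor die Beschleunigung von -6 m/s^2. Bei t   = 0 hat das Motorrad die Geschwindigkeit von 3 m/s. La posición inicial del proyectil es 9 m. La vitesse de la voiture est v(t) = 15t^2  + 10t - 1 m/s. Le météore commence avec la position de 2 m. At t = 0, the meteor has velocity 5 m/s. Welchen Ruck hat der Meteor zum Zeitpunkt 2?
Ausgehend von dem Snap s(t) = 96 - 600·t, nehmen wir 1 Stammfunktion. Mit ∫s(t)dt und Anwendung von j(0) = -6, finden wir j(t) = -300·t^2 + 96·t - 6. Mit j(t) = -300·t^2 + 96·t - 6 und Einsetzen von t = 2, finden wir j = -1014.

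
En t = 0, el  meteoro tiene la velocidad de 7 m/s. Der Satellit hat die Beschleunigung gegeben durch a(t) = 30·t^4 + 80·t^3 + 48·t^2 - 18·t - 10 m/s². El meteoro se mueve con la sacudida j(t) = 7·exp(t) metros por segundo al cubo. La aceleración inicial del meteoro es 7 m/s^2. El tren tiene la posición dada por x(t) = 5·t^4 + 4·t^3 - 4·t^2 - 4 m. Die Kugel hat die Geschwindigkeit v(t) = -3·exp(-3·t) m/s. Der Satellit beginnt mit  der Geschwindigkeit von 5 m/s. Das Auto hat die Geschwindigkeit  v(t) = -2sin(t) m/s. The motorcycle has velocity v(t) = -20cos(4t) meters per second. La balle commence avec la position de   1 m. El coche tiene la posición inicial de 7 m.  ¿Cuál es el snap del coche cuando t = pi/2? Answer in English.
To solve this, we need to take 3 derivatives of our velocity equation v(t) = -2·sin(t). Taking d/dt of v(t), we find a(t) = -2·cos(t). Differentiating acceleration, we get jerk: j(t) = 2·sin(t). Differentiating jerk, we get snap: s(t) = 2·cos(t). We have snap s(t) = 2·cos(t). Substituting t = pi/2: s(pi/2) = 0.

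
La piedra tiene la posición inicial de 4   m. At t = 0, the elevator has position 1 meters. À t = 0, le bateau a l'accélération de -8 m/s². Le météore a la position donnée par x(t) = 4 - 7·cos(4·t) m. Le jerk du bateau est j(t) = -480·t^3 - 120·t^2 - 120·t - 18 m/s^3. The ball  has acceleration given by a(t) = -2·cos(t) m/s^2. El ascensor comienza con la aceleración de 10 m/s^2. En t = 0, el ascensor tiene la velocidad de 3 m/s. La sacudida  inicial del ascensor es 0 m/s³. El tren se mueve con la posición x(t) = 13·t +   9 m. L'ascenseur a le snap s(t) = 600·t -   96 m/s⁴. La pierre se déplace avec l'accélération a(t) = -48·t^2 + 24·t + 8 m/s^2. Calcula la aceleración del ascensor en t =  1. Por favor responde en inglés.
To solve this, we need to take 2 integrals of our snap equation s(t) = 600·t - 96. Taking ∫s(t)dt and applying j(0) = 0, we find j(t) = 12·t·(25·t - 8). The integral of jerk, with a(0) = 10, gives acceleration: a(t) = 100·t^3 - 48·t^2 + 10. From the given acceleration equation a(t) = 100·t^3 - 48·t^2 + 10, we substitute t = 1 to get a = 62.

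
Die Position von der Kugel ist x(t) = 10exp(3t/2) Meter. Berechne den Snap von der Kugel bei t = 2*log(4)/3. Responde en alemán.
Wir müssen unsere Gleichung für die Position x(t) = 10·exp(3·t/2) 4-mal ableiten. Mit d/dt von x(t) finden wir v(t) = 15·exp(3·t/2). Mit d/dt von v(t) finden wir a(t) = 45·exp(3·t/2)/2. Durch Ableiten von der Beschleunigung erhalten wir den Ruck: j(t) = 135·exp(3·t/2)/4. Mit d/dt von j(t) finden wir s(t) = 405·exp(3·t/2)/8. Wir haben den Snap s(t) = 405·exp(3·t/2)/8. Durch Einsetzen von t = 2*log(4)/3: s(2*log(4)/3) = 405/2.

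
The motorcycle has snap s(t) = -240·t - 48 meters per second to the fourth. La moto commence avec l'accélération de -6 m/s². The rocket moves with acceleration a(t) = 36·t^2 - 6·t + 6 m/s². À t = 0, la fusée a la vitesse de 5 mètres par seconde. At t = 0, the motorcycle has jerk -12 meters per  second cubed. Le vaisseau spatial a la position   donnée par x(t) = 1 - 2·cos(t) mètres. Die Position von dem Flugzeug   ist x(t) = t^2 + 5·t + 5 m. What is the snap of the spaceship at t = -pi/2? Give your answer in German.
Wir müssen unsere Gleichung für die Position x(t) = 1 - 2·cos(t) 4-mal ableiten. Die Ableitung von der Position ergibt die Geschwindigkeit: v(t) = 2·sin(t). Mit d/dt von v(t) finden wir a(t) = 2·cos(t). Die Ableitung von der Beschleunigung ergibt den Ruck: j(t) = -2·sin(t). Durch Ableiten von dem Ruck erhalten wir den Snap: s(t) = -2·cos(t). Mit s(t) = -2·cos(t) und Einsetzen von t = -pi/2, finden wir s = 0.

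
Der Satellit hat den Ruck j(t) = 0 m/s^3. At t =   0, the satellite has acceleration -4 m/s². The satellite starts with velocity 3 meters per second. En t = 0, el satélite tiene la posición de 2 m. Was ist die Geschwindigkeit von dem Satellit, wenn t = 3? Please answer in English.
To find the answer, we compute 2 integrals of j(t) = 0. The antiderivative of jerk, with a(0) = -4, gives acceleration: a(t) = -4. Finding the integral of a(t) and using v(0) = 3: v(t) = 3 - 4·t. Using v(t) = 3 - 4·t and substituting t = 3, we find v = -9.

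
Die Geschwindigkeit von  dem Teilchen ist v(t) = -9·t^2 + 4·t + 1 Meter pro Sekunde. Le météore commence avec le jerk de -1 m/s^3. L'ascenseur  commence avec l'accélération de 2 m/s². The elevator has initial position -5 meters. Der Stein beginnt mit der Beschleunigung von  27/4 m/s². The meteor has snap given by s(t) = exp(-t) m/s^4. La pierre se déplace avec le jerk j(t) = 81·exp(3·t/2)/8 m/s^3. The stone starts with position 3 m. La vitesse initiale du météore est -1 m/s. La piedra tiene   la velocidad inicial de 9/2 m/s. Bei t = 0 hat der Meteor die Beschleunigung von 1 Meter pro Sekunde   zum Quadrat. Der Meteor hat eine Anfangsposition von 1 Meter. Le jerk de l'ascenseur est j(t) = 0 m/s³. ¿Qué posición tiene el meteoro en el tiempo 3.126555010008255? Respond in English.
Starting from snap s(t) = exp(-t), we take 4 integrals. The integral of snap is jerk. Using j(0) = -1, we get j(t) = -exp(-t). The integral of jerk is acceleration. Using a(0) = 1, we get a(t) = exp(-t). The integral of acceleration, with v(0) = -1, gives velocity: v(t) = -exp(-t). Integrating velocity and using the initial condition x(0) = 1, we get x(t) = exp(-t). We have position x(t) = exp(-t). Substituting t = 3.126555010008255: x(3.126555010008255) = 0.0438686643453529.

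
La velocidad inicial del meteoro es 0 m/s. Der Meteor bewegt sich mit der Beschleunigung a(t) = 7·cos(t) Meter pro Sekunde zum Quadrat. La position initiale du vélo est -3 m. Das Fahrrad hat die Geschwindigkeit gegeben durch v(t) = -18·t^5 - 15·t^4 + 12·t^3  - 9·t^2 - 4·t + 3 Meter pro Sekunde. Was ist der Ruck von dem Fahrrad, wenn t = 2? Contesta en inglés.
Starting from velocity v(t) = -18·t^5 - 15·t^4 + 12·t^3 - 9·t^2 - 4·t + 3, we take 2 derivatives. The derivative of velocity gives acceleration: a(t) = -90·t^4 - 60·t^3 + 36·t^2 - 18·t - 4. Taking d/dt of a(t), we find j(t) = -360·t^3 - 180·t^2 + 72·t - 18. We have jerk j(t) = -360·t^3 - 180·t^2 + 72·t - 18. Substituting t = 2: j(2) = -3474.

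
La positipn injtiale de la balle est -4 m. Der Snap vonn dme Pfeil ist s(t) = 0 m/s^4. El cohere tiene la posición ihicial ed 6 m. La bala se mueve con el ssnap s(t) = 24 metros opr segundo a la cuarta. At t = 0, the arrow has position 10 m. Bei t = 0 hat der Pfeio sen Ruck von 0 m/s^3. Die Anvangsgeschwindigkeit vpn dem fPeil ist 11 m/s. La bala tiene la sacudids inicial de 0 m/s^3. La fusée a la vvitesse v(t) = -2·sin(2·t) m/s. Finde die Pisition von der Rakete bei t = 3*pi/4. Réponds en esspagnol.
Debemos encontrar la antiderivada de nuestra ecuación de la velocidad v(t) = -2·sin(2·t) 1 vez. Integrando la velocidad y usando la condición inicial x(0) = 6, obtenemos x(t) = cos(2·t) + 5. Usando x(t) = cos(2·t) + 5 y sustituyendo t = 3*pi/4, encontramos x = 5.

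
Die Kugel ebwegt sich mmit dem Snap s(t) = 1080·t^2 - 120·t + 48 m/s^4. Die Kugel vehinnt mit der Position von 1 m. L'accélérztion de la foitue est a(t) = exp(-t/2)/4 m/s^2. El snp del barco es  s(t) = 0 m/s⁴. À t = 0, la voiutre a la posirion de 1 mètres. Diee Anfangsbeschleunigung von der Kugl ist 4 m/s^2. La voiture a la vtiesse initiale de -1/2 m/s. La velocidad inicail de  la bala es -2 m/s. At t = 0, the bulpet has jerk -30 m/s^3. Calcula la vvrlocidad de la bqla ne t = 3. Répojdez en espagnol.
Para resolver esto, necesitamos tomar 3 integrales de nuestra ecuación del snap s(t) = 1080·t^2 - 120·t + 48. La integral del snap es la sacudida. Usando j(0) = -30, obtenemos j(t) = 360·t^3 - 60·t^2 + 48·t - 30. La antiderivada de la sacudida, con a(0) = 4, da la aceleración: a(t) = 90·t^4 - 20·t^3 + 24·t^2 - 30·t + 4. La integral de la aceleración, con v(0) = -2, da la velocidad: v(t) = 18·t^5 - 5·t^4 + 8·t^3 - 15·t^2 + 4·t - 2. Usando v(t) = 18·t^5 - 5·t^4 + 8·t^3 - 15·t^2 + 4·t - 2 y sustituyendo t = 3, encontramos v = 4060.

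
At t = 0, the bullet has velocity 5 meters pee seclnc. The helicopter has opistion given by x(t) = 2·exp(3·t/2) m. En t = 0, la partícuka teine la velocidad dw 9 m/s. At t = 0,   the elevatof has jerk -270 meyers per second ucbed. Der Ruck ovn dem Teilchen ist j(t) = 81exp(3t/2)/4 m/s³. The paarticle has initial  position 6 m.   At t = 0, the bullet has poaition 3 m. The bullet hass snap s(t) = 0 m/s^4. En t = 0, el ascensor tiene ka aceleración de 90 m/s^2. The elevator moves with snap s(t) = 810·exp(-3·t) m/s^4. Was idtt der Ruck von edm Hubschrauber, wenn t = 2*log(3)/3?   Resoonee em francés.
Pour résoudre ceci, nous devons prendre 3 dérivées de notre équation de la position x(t) = 2·exp(3·t/2). En prenant d/dt de x(t), nous trouvons v(t) = 3·exp(3·t/2). En prenant d/dt de v(t), nous trouvons a(t) = 9·exp(3·t/2)/2. La dérivée de l'accélération donne le jerk: j(t) = 27·exp(3·t/2)/4. En utilisant j(t) = 27·exp(3·t/2)/4 et en substituant t = 2*log(3)/3, nous trouvons j = 81/4.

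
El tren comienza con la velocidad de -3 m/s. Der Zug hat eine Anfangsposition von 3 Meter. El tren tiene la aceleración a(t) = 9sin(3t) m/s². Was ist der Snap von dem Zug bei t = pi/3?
Ausgehend von der Beschleunigung a(t) = 9·sin(3·t), nehmen wir 2 Ableitungen. Durch Ableiten von der Beschleunigung erhalten wir den Ruck: j(t) = 27·cos(3·t). Die Ableitung von dem Ruck ergibt den Snap: s(t) = -81·sin(3·t). Aus der Gleichung für den Snap s(t) = -81·sin(3·t), setzen wir t = pi/3 ein und erhalten s = 0.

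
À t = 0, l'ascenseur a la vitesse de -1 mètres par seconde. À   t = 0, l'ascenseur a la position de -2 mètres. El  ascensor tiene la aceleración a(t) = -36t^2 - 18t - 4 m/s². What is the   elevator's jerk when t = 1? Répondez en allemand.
Um dies zu lösen, müssen wir 1 Ableitung unserer Gleichung für die Beschleunigung a(t) = -36·t^2 - 18·t - 4 nehmen. Mit d/dt von a(t) finden wir j(t) = -72·t - 18. Wir haben den Ruck j(t) = -72·t - 18. Durch Einsetzen von t = 1: j(1) = -90.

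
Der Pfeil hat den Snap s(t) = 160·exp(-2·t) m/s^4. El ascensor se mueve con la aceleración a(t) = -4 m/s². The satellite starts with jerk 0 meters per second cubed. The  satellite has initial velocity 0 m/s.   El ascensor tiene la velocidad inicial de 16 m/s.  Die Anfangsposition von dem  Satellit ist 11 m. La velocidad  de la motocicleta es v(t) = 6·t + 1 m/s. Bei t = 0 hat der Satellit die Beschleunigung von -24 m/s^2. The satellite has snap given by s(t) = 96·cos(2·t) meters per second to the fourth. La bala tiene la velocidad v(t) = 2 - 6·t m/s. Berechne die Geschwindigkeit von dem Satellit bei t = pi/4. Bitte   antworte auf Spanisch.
Para resolver esto, necesitamos tomar 3 antiderivadas de nuestra ecuación del snap s(t) = 96·cos(2·t). La antiderivada del snap, con j(0) = 0, da la sacudida: j(t) = 48·sin(2·t). Integrando la sacudida y usando la condición inicial a(0) = -24, obtenemos a(t) = -24·cos(2·t). Tomando ∫a(t)dt y aplicando v(0) = 0, encontramos v(t) = -12·sin(2·t). Tenemos la velocidad v(t) = -12·sin(2·t). Sustituyendo t = pi/4: v(pi/4) = -12.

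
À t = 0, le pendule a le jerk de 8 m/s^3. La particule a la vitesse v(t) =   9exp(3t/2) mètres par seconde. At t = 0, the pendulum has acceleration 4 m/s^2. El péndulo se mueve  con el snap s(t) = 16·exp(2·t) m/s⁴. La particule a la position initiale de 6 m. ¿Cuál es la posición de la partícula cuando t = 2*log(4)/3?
Necesitamos integrar nuestra ecuación de la velocidad v(t) = 9·exp(3·t/2) 1 vez. Tomando ∫v(t)dt y aplicando x(0) = 6, encontramos x(t) = 6·exp(3·t/2). Usando x(t) = 6·exp(3·t/2) y sustituyendo t = 2*log(4)/3, encontramos x = 24.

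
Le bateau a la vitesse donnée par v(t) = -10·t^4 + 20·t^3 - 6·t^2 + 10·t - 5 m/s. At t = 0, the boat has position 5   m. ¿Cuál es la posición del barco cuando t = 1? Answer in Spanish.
Necesitamos integrar nuestra ecuación de la velocidad v(t) = -10·t^4 + 20·t^3 - 6·t^2 + 10·t - 5 1 vez. La integral de la velocidad, con x(0) = 5, da la posición: x(t) = -2·t^5 + 5·t^4 - 2·t^3 + 5·t^2 - 5·t + 5. De la ecuación de la posición x(t) = -2·t^5 + 5·t^4 - 2·t^3 + 5·t^2 - 5·t + 5, sustituimos t = 1 para obtener x = 6.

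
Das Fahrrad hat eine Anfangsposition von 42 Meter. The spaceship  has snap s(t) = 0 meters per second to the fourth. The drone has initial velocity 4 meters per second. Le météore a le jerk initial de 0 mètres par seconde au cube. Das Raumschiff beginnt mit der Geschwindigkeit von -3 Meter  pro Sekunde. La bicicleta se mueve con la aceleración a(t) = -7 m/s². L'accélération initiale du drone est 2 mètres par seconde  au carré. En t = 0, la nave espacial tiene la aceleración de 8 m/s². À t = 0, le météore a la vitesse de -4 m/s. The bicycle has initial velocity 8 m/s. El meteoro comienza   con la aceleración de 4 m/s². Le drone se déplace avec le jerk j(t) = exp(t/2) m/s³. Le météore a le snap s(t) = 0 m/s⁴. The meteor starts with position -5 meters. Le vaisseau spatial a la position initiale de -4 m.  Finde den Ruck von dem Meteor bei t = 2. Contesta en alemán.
Wir müssen unsere Gleichung für den Snap s(t) = 0 1-mal integrieren. Mit ∫s(t)dt und Anwendung von j(0) = 0, finden wir j(t) = 0. Wir haben den Ruck j(t) = 0. Durch Einsetzen von t = 2: j(2) = 0.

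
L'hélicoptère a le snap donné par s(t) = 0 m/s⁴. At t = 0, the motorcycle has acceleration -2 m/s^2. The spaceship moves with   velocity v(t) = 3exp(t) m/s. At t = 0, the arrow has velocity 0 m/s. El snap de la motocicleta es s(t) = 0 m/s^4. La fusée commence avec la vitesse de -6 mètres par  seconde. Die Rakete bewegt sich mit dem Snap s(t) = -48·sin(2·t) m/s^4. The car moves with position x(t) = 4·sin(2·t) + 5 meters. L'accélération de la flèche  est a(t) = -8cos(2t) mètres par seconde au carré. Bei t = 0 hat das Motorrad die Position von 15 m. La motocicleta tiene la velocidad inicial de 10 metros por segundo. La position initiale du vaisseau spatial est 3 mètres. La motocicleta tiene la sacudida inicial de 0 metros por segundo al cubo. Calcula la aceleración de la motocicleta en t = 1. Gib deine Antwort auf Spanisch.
Debemos encontrar la antiderivada de nuestra ecuación del snap s(t) = 0 2 veces. Integrando el snap y usando la condición inicial j(0) = 0, obtenemos j(t) = 0. Tomando ∫j(t)dt y aplicando a(0) = -2, encontramos a(t) = -2. De la ecuación de la aceleración a(t) = -2, sustituimos t = 1 para obtener a = -2.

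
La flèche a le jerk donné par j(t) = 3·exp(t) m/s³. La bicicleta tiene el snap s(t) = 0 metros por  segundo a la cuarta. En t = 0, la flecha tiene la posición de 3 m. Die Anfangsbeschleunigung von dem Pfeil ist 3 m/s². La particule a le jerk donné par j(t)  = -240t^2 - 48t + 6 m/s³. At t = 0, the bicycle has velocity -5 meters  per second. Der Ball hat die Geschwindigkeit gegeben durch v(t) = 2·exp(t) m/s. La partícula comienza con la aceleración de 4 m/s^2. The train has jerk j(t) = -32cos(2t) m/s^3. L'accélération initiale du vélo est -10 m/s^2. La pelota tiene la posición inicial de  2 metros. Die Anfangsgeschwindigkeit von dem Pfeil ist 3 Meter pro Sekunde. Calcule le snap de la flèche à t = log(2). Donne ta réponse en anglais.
Starting from jerk j(t) = 3·exp(t), we take 1 derivative. Taking d/dt of j(t), we find s(t) = 3·exp(t). We have snap s(t) = 3·exp(t). Substituting t = log(2): s(log(2)) = 6.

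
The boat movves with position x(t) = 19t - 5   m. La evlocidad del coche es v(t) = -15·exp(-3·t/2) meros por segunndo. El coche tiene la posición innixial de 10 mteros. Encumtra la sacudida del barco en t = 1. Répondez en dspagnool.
Para resolver esto, necesitamos tomar 3 derivadas de nuestra ecuación de la posición x(t) = 19·t - 5. Tomando d/dt de x(t), encontramos v(t) = 19. Derivando la velocidad, obtenemos la aceleración: a(t) = 0. Tomando d/dt de a(t), encontramos j(t) = 0. Tenemos la sacudida j(t) = 0. Sustituyendo t = 1: j(1) = 0.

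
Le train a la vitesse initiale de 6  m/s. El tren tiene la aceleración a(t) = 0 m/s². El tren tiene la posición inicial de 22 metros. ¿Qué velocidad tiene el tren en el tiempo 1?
Partiendo de la aceleración a(t) = 0, tomamos 1 integral. La integral de la aceleración es la velocidad. Usando v(0) = 6, obtenemos v(t) = 6. De la ecuación de la velocidad v(t) = 6, sustituimos t = 1 para obtener v = 6.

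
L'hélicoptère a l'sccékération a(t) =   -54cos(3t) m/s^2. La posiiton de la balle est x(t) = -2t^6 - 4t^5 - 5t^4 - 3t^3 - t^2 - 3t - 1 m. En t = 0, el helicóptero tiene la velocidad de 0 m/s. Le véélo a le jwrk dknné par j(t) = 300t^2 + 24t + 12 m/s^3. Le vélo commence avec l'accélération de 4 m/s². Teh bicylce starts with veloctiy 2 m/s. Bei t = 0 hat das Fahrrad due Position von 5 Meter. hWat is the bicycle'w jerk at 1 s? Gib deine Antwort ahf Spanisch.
De la ecuación de la sacudida j(t) = 300·t^2 + 24·t + 12, sustituimos t = 1 para obtener j = 336.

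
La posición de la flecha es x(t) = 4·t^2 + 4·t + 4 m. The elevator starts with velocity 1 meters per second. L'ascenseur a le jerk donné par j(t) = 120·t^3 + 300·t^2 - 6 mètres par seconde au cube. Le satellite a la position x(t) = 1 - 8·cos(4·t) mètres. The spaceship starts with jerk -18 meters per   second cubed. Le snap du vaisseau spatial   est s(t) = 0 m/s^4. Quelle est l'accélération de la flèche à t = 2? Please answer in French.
En partant de la position x(t) = 4·t^2 + 4·t + 4, nous prenons 2 dérivées. En dérivant la position, nous obtenons la vitesse: v(t) = 8·t + 4. En dérivant la vitesse, nous obtenons l'accélération: a(t) = 8. Nous avons l'accélération a(t) = 8. En substituant t = 2: a(2) = 8.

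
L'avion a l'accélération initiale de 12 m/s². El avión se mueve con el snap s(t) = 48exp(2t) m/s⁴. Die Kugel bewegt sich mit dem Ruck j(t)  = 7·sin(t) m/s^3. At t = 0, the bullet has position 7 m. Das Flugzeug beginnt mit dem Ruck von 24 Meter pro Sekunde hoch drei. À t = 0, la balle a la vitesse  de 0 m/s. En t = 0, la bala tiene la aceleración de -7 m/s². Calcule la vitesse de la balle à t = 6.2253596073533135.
Nous devons intégrer notre équation du jerk j(t) = 7·sin(t) 2 fois. En prenant ∫j(t)dt et en appliquant a(0) = -7, nous trouvons a(t) = -7·cos(t). La primitive de l'accélération, avec v(0) = 0, donne la vitesse: v(t) = -7·sin(t). Nous avons la vitesse v(t) = -7·sin(t). En substituant t = 6.2253596073533135: v(6.2253596073533135) = 0.404554351879036.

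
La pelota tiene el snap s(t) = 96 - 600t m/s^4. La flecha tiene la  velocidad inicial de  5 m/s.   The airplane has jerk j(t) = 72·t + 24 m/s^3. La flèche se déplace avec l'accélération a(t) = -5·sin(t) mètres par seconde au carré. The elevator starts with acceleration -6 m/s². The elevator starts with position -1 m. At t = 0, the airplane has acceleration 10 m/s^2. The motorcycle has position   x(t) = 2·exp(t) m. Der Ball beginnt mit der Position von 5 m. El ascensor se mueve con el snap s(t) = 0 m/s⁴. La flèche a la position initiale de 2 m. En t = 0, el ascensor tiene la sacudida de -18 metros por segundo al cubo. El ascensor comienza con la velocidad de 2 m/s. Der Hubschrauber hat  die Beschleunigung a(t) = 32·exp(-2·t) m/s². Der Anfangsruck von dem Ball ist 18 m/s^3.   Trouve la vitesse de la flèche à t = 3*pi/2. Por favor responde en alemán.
Ausgehend von der Beschleunigung a(t) = -5·sin(t), nehmen wir 1 Integral. Durch Integration von der Beschleunigung und Verwendung der Anfangsbedingung v(0) = 5, erhalten wir v(t) = 5·cos(t). Mit v(t) = 5·cos(t) und Einsetzen von t = 3*pi/2, finden wir v = 0.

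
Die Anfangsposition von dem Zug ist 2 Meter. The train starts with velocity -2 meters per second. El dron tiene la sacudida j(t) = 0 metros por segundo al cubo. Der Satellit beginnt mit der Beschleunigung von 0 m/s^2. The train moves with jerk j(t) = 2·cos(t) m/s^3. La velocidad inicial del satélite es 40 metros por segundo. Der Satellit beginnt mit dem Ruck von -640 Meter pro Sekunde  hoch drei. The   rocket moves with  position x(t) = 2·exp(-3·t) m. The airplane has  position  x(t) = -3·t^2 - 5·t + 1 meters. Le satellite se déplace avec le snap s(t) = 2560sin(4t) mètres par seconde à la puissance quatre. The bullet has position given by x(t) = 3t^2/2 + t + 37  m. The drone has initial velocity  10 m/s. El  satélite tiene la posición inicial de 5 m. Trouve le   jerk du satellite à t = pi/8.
Nous devons trouver la primitive de notre équation du snap s(t) = 2560·sin(4·t) 1 fois. En prenant ∫s(t)dt et en appliquant j(0) = -640, nous trouvons j(t) = -640·cos(4·t). En utilisant j(t) = -640·cos(4·t) et en substituant t = pi/8, nous trouvons j = 0.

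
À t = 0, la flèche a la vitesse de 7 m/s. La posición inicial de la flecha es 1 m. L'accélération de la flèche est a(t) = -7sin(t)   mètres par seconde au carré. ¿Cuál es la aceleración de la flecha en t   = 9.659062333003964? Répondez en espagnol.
Usando a(t) = -7·sin(t) y sustituyendo t = 9.659062333003964, encontramos a = 1.62502877379335.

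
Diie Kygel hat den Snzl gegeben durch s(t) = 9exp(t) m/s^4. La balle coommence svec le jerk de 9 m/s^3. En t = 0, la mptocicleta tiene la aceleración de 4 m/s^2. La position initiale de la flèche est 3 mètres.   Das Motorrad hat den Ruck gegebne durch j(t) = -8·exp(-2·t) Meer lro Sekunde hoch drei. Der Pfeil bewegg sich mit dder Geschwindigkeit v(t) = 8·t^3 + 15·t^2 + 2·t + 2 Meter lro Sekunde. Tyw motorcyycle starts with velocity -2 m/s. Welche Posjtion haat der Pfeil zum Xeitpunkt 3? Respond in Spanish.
Para resolver esto, necesitamos tomar 1 antiderivada de nuestra ecuación de la velocidad v(t) = 8·t^3 + 15·t^2 + 2·t + 2. La antiderivada de la velocidad, con x(0) = 3, da la posición: x(t) = 2·t^4 + 5·t^3 + t^2 + 2·t + 3. Usando x(t) = 2·t^4 + 5·t^3 + t^2 + 2·t + 3 y sustituyendo t = 3, encontramos x = 315.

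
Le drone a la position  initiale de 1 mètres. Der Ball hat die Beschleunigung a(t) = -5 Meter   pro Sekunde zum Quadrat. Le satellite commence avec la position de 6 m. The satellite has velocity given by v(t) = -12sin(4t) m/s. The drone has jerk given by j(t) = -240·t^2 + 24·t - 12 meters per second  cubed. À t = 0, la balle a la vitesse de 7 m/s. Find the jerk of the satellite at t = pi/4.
Starting from velocity v(t) = -12·sin(4·t), we take 2 derivatives. Differentiating velocity, we get acceleration: a(t) = -48·cos(4·t). Differentiating acceleration, we get jerk: j(t) = 192·sin(4·t). Using j(t) = 192·sin(4·t) and substituting t = pi/4, we find j = 0.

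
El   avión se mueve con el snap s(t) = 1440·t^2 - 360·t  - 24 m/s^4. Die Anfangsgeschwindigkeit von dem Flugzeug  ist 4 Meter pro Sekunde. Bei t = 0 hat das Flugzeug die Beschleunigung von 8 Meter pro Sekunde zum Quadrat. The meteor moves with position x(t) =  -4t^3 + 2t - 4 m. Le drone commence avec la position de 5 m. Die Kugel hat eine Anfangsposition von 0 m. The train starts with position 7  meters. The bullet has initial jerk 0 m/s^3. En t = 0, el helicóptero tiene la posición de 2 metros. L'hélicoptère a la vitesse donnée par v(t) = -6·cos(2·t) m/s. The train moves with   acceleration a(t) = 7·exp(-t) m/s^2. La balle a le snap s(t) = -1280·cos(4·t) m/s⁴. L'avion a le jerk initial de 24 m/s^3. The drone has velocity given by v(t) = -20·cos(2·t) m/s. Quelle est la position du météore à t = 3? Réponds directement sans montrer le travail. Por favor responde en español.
La respuesta es -106.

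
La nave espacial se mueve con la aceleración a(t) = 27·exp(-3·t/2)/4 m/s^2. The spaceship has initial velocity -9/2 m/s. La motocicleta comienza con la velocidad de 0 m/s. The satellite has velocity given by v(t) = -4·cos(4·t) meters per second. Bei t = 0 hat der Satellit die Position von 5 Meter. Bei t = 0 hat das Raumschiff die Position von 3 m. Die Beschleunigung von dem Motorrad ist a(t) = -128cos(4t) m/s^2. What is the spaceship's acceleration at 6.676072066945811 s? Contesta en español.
Tenemos la aceleración a(t) = 27·exp(-3·t/2)/4. Sustituyendo t = 6.676072066945811: a(6.676072066945811) = 0.000302156459921972.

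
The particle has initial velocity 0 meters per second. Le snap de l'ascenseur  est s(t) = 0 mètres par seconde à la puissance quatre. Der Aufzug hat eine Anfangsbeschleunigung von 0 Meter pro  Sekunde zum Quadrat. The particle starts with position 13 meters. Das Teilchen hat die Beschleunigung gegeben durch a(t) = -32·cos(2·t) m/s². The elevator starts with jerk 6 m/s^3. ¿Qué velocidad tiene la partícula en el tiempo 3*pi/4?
Debemos encontrar la integral de nuestra ecuación de la aceleración a(t) = -32·cos(2·t) 1 vez. Integrando la aceleración y usando la condición inicial v(0) = 0, obtenemos v(t) = -16·sin(2·t). De la ecuación de la velocidad v(t) = -16·sin(2·t), sustituimos t = 3*pi/4 para obtener v = 16.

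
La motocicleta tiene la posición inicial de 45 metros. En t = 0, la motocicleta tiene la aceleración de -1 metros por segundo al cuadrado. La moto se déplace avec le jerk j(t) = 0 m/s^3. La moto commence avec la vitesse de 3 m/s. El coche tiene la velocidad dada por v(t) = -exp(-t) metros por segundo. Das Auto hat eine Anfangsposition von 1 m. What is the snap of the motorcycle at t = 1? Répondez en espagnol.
Para resolver esto, necesitamos tomar 1 derivada de nuestra ecuación de la sacudida j(t) = 0. Tomando d/dt de j(t), encontramos s(t) = 0. Usando s(t) = 0 y sustituyendo t = 1, encontramos s = 0.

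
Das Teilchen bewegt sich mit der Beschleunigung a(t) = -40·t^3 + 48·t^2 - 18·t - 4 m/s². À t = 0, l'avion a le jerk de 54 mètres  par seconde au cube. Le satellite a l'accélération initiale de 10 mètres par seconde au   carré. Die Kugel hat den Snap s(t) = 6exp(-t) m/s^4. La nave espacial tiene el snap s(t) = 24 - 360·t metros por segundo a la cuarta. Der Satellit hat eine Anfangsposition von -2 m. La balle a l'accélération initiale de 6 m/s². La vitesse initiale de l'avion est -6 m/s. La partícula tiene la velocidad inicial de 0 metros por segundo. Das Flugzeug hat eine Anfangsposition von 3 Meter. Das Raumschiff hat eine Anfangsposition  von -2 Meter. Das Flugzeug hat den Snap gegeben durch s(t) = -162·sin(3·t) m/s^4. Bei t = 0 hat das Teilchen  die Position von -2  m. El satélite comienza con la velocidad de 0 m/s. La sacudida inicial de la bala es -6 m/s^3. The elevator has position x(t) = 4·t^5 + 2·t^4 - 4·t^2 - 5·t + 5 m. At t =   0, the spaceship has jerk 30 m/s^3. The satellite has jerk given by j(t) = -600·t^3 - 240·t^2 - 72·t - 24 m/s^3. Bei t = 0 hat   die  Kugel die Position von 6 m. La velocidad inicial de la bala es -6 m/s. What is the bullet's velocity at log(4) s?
We need to integrate our snap equation s(t) = 6·exp(-t) 3 times. Taking ∫s(t)dt and applying j(0) = -6, we find j(t) = -6·exp(-t). The antiderivative of jerk is acceleration. Using a(0) = 6, we get a(t) = 6·exp(-t). Integrating acceleration and using the initial condition v(0) = -6, we get v(t) = -6·exp(-t). We have velocity v(t) = -6·exp(-t). Substituting t = log(4): v(log(4)) = -3/2.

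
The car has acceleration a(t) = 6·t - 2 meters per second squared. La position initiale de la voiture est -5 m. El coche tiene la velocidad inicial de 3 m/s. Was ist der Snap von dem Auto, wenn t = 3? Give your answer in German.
Wir müssen unsere Gleichung für die Beschleunigung a(t) = 6·t - 2 2-mal ableiten. Die Ableitung von der Beschleunigung ergibt den Ruck: j(t) = 6. Mit d/dt von j(t) finden wir s(t) = 0. Wir haben den Snap s(t) = 0. Durch Einsetzen von t = 3: s(3) = 0.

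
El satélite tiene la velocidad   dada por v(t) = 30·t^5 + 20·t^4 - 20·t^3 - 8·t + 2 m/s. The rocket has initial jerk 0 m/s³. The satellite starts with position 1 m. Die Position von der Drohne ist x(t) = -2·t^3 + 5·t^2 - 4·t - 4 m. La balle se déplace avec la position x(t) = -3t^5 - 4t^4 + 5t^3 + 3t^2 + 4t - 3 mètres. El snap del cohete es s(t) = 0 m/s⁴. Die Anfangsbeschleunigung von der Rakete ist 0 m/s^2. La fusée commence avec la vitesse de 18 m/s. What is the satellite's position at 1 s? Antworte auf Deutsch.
Um dies zu lösen, müssen wir 1 Integral unserer Gleichung für die Geschwindigkeit v(t) = 30·t^5 + 20·t^4 - 20·t^3 - 8·t + 2 finden. Durch Integration von der Geschwindigkeit und Verwendung der Anfangsbedingung x(0) = 1, erhalten wir x(t) = 5·t^6 + 4·t^5 - 5·t^4 - 4·t^2 + 2·t + 1. Aus der Gleichung für die Position x(t) = 5·t^6 + 4·t^5 - 5·t^4 - 4·t^2 + 2·t + 1, setzen wir t = 1 ein und erhalten x = 3.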